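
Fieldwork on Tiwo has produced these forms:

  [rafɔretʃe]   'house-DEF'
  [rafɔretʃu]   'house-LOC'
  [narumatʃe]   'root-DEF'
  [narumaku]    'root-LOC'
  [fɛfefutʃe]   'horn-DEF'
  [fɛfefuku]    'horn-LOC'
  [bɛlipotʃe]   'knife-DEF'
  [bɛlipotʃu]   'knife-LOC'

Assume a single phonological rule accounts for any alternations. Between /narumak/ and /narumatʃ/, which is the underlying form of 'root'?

/narumak/

The root 'root' surfaces as [narumatʃe] and [narumaku], with a stem-final [tʃ] ~ [k] alternation.
Compare 'house', with invariant [tʃ] in [rafɔretʃe] and [rafɔretʃu]: an analysis with underlying /tʃ/ and a rule producing [k] before the LOC suffix would wrongly predict alternation here too.
The underlying segment must be /k/; /k/ becomes palato-alveolar [tʃ] before a front vowel, yielding [tʃ] there.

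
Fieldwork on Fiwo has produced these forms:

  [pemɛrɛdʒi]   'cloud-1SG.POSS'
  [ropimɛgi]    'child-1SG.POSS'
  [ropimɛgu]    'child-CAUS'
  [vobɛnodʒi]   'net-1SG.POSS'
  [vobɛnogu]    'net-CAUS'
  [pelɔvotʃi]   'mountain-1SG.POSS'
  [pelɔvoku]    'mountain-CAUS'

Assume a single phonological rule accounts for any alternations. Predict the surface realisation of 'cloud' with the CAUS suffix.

'net' shows [dʒ] ~ [g] at the end of the stem ([vobɛnodʒi] vs [vobɛnogu]).
The stem 'child' ([ropimɛgi], [ropimɛgu]) shows [g] unchanged in both environments, so [g] cannot be basic with [dʒ] derived before the 1SG.POSS suffix.
Therefore /dʒ/ is basic and [g] is derived by depalatalization (palato-alveolar /tʃ/ and /dʒ/ become [k] and [g] when no front vowel follows).
From [pemɛrɛdʒi] the stem 'cloud' is /pemɛrɛdʒ/; when no front vowel follows this yields [pemɛrɛgu].

[pemɛrɛgu]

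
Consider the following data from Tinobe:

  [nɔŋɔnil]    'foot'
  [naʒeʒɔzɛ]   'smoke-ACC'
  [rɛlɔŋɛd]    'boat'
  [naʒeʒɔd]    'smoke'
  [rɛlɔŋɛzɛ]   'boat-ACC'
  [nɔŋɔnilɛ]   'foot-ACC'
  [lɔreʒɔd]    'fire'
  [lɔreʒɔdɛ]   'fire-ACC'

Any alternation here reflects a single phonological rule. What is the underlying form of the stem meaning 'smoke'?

The root 'smoke' surfaces as [naʒeʒɔzɛ] and [naʒeʒɔd], with a stem-final [z] ~ [d] alternation.
The stem 'fire' ([lɔreʒɔdɛ], [lɔreʒɔd]) shows [d] unchanged in both environments, so [d] cannot be basic with [z] derived before the ACC suffix.
So /z/ is underlying, and a rule of word-final hardening — voiced fricatives become stops word-finally — gives [d].

/naʒeʒɔz/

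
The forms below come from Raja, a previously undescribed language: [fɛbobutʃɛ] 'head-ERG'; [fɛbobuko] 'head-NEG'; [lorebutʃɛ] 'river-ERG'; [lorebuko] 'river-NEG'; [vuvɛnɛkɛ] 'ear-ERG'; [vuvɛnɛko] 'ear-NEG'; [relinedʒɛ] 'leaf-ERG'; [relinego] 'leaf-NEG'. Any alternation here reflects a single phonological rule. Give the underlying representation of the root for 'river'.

'river' shows [tʃ] ~ [k] at the end of the stem ([lorebutʃɛ] vs [lorebuko]).
But 'ear' keeps [k] in both environments ([vuvɛnɛkɛ], [vuvɛnɛko]), so there is no rule changing /k/ to [tʃ] before the ERG suffix.
The underlying segment must be /tʃ/; palato-alveolar /tʃ/ and /dʒ/ become [k] and [g] when no front vowel follows, yielding [k] there.

/lorebutʃ/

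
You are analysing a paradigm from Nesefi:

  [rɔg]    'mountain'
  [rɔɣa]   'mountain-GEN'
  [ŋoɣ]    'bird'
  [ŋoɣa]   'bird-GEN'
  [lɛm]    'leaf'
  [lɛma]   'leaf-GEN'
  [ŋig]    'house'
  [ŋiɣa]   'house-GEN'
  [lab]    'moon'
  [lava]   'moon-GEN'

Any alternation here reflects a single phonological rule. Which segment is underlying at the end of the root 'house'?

/g/

'house' shows [g] ~ [ɣ] at the end of the stem ([ŋig] vs [ŋiɣa]).
Compare 'bird', with invariant [ɣ] in [ŋoɣ] and [ŋoɣa]: an analysis with underlying /ɣ/ and a rule producing [g] in isolation would wrongly predict alternation here too.
Therefore /g/ is basic and [ɣ] is derived by intervocalic spirantization (voiced stops become fricatives between vowels).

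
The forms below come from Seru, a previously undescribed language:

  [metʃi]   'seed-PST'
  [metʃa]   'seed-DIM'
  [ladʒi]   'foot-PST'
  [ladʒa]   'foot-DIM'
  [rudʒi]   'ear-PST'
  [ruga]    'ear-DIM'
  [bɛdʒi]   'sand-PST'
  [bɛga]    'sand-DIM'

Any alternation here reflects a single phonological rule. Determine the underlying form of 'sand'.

In [bɛdʒi] and [bɛga] the final segment of 'sand' alternates: [dʒ] ~ [g].
The stem 'foot' ([ladʒi], [ladʒa]) shows [dʒ] unchanged in both environments, so [dʒ] cannot be basic with [g] derived before the DIM suffix.
Therefore /g/ is basic and [dʒ] is derived by palatalization before a front vowel (/g/ becomes palato-alveolar [dʒ] before a front vowel).

/bɛg/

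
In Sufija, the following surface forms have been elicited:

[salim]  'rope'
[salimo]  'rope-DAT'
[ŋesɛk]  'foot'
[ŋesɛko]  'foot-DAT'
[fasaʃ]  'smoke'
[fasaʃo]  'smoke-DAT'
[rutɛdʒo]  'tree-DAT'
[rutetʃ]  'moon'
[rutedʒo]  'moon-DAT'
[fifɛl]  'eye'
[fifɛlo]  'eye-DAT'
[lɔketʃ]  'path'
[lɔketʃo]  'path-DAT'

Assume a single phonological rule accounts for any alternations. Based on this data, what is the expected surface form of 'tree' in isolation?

[rutɛtʃ]

The stem for 'moon' ends in [tʃ] in [rutetʃ] but [dʒ] in [rutedʒo].
But 'path' keeps [tʃ] in both environments ([lɔketʃ], [lɔketʃo]), so there is no rule changing /tʃ/ to [dʒ] before the DAT suffix.
The alternation reflects word-final obstruent devoicing: voiced obstruents become voiceless word-finally. /dʒ/ is underlying.
The one attested form of 'tree', [rutɛdʒo], shows underlying /rutɛdʒ/. Applying the same rule word-finally gives [rutɛtʃ].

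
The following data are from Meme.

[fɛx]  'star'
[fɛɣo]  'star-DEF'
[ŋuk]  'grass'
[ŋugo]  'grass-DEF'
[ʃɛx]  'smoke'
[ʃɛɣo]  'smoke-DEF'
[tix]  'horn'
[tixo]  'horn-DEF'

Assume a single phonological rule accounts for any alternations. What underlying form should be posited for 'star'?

The stem for 'star' ends in [x] in [fɛx] but [ɣ] in [fɛɣo].
If /x/ were underlying and a rule turned it into [ɣ] before the DEF suffix, 'horn' would also alternate; but it has [x] in both [tix] and [tixo].
The alternation reflects word-final obstruent devoicing: voiced obstruents become voiceless word-finally. /ɣ/ is underlying.
So 'star' = /fɛɣ/.

/fɛɣ/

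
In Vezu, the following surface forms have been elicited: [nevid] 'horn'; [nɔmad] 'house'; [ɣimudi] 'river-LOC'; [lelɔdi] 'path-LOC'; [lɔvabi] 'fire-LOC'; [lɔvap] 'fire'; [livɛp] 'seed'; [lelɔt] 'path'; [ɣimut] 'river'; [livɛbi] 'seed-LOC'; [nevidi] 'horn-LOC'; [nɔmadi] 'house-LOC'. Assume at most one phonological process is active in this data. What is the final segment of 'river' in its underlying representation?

/t/

'river' shows [t] ~ [d] at the end of the stem ([ɣimut] vs [ɣimudi]).
Compare 'horn', with invariant [d] in [nevid] and [nevidi]: an analysis with underlying /d/ and a rule producing [t] in isolation would wrongly predict alternation here too.
Therefore /t/ is basic and [d] is derived by intervocalic voicing (voiceless stops become voiced between vowels).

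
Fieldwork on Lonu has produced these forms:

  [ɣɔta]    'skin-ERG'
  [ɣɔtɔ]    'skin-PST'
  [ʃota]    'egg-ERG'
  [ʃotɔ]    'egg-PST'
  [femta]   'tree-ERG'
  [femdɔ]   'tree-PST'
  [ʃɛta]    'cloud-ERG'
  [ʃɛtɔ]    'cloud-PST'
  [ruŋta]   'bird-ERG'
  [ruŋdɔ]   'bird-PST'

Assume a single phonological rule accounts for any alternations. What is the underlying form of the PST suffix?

/-dɔ/

The PST morpheme has two allomorphs, [-dɔ] and [-tɔ].
The ERG suffix, which begins with [t], is invariant after every stem; so [t] is not altered by any rule here.
So the underlying form is /-dɔ/, and voiced stops become voiceless after a vowel.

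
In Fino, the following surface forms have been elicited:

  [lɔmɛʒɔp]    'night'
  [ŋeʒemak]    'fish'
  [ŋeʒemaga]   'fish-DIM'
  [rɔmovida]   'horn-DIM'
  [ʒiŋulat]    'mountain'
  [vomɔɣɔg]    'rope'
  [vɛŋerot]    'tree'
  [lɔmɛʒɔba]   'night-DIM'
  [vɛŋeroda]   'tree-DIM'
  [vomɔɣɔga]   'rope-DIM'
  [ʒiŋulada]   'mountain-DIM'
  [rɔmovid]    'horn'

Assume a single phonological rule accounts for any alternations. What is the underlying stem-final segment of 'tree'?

/t/

The stem for 'tree' ends in [t] in [vɛŋerot] but [d] in [vɛŋeroda].
Compare 'horn', with invariant [d] in [rɔmovid] and [rɔmovida]: an analysis with underlying /d/ and a rule producing [t] in isolation would wrongly predict alternation here too.
So /t/ is underlying, and a rule of intervocalic voicing — voiceless stops become voiced between vowels — gives [d].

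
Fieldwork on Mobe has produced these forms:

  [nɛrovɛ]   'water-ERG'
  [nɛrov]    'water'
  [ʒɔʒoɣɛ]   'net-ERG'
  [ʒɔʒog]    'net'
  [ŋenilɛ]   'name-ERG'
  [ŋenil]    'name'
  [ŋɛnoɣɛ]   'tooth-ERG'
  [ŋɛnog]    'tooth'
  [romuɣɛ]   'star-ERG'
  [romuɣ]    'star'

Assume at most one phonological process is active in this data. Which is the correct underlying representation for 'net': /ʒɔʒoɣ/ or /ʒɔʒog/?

/ʒɔʒog/

'net' shows [ɣ] ~ [g] at the end of the stem ([ʒɔʒoɣɛ] vs [ʒɔʒog]).
Compare 'star', with invariant [ɣ] in [romuɣɛ] and [romuɣ]: an analysis with underlying /ɣ/ and a rule producing [g] in isolation would wrongly predict alternation here too.
Therefore /g/ is basic and [ɣ] is derived by intervocalic spirantization (voiced stops become fricatives between vowels).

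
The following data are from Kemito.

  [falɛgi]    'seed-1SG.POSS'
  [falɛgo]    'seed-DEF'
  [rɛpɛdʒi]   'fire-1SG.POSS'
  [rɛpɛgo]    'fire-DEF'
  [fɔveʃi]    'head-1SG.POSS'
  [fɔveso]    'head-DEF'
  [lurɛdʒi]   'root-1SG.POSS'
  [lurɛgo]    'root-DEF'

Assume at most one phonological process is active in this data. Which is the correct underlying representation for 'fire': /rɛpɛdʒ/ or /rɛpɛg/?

/rɛpɛdʒ/

The root 'fire' surfaces as [rɛpɛdʒi] and [rɛpɛgo], with a stem-final [dʒ] ~ [g] alternation.
The stem 'seed' ([falɛgi], [falɛgo]) shows [g] unchanged in both environments, so [g] cannot be basic with [dʒ] derived before the 1SG.POSS suffix.
The underlying segment must be /dʒ/; palato-alveolar /dʒ/ and /ʃ/ become [g] and [s] when no front vowel follows, yielding [g] there.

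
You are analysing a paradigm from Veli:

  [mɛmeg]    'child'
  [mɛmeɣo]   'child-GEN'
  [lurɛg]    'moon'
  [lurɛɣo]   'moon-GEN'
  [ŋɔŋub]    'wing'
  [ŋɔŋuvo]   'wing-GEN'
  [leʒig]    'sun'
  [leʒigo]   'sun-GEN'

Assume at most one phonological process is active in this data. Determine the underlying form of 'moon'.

'moon' shows [g] ~ [ɣ] at the end of the stem ([lurɛg] vs [lurɛɣo]).
The stem 'sun' ([leʒig], [leʒigo]) shows [g] unchanged in both environments, so [g] cannot be basic with [ɣ] derived before the GEN suffix.
The underlying segment must be /ɣ/; voiced fricatives become stops word-finally, yielding [g] there.

/lurɛɣ/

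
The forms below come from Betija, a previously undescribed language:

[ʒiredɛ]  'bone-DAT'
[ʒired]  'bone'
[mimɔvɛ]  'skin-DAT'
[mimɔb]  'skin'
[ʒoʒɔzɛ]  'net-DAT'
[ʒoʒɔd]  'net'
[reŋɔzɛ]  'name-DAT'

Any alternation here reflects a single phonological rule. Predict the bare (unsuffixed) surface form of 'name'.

[reŋɔd]

In [ʒoʒɔzɛ] and [ʒoʒɔd] the final segment of 'net' alternates: [z] ~ [d].
If /d/ were underlying and a rule turned it into [z] before the DAT suffix, 'bone' would also alternate; but it has [d] in both [ʒiredɛ] and [ʒired].
The underlying segment must be /z/; voiced fricatives become stops word-finally, yielding [d] there.
From [reŋɔzɛ] the stem 'name' is /reŋɔz/; word-finally this yields [reŋɔd].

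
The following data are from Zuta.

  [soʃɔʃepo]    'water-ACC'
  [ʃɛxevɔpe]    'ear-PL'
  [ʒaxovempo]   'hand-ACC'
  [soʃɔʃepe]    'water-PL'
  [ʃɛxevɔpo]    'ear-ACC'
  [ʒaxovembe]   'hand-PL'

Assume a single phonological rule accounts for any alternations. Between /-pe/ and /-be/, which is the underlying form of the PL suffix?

The PL morpheme has two allomorphs, [-be] and [-pe].
By contrast the ACC suffix keeps its initial [p] throughout — that segment must be underlying.
So the underlying form is /-be/, and voiced stops become voiceless after a vowel.

/-be/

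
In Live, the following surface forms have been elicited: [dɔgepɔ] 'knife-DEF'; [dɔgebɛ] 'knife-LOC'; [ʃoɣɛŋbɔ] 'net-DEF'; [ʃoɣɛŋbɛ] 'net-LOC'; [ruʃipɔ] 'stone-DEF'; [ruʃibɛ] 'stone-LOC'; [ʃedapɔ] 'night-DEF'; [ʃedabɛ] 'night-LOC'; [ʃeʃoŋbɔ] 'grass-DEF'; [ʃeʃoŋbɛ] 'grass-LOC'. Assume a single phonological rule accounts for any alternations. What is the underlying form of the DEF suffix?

/-pɔ/

The DEF suffix surfaces as [-bɔ] and [-pɔ], depending on the final segment of the stem.
The LOC suffix, which begins with [b], is invariant after every stem; so [b] is not altered by any rule here.
So the underlying form is /-pɔ/, and voiceless stops become voiced after a nasal.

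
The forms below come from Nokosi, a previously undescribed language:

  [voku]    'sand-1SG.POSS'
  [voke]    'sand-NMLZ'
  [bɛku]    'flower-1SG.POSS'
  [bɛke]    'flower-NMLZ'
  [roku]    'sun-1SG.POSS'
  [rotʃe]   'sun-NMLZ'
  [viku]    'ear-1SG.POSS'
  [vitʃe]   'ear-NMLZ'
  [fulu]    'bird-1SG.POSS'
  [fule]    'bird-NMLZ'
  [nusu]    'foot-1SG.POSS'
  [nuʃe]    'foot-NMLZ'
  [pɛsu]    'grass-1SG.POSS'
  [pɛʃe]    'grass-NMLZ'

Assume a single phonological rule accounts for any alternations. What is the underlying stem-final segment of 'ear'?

/tʃ/

In [viku] and [vitʃe] the final segment of 'ear' alternates: [k] ~ [tʃ].
But 'flower' keeps [k] in both environments ([bɛku], [bɛke]), so there is no rule changing /k/ to [tʃ] before the NMLZ suffix.
So /tʃ/ is underlying, and a rule of depalatalization — palato-alveolar /tʃ/ and /ʃ/ become [k] and [s] when no front vowel follows — gives [k].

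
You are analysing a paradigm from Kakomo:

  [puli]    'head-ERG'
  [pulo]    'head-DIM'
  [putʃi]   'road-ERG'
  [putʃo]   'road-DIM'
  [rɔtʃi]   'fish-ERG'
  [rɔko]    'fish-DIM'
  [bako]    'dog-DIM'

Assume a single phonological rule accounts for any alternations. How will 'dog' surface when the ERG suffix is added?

The root 'fish' surfaces as [rɔtʃi] and [rɔko], with a stem-final [tʃ] ~ [k] alternation.
If /tʃ/ were underlying and a rule turned it into [k] before the DIM suffix, 'road' would also alternate; but it has [tʃ] in both [putʃi] and [putʃo].
The underlying segment must be /k/; /k/ becomes palato-alveolar [tʃ] before a front vowel, yielding [tʃ] there.
From [bako] the stem 'dog' is /bak/; before a front vowel this yields [batʃi].

[batʃi]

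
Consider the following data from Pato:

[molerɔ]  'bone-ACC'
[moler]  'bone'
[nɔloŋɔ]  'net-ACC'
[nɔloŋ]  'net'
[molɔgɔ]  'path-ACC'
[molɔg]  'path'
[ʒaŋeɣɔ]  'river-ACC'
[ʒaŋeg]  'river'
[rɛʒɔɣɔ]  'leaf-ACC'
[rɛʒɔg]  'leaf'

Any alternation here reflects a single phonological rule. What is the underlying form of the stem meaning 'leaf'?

The stem for 'leaf' ends in [ɣ] in [rɛʒɔɣɔ] but [g] in [rɛʒɔg].
But 'path' keeps [g] in both environments ([molɔgɔ], [molɔg]), so there is no rule changing /g/ to [ɣ] before the ACC suffix.
Therefore /ɣ/ is basic and [g] is derived by word-final hardening (voiced fricatives become stops word-finally).

/rɛʒɔɣ/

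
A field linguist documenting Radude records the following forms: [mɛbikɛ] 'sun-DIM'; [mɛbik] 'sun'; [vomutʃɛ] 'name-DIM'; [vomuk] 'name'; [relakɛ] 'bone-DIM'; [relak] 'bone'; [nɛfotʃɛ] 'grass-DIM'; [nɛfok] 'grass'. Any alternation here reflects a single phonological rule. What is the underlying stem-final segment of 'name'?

/tʃ/

The root 'name' surfaces as [vomutʃɛ] and [vomuk], with a stem-final [tʃ] ~ [k] alternation.
But 'sun' keeps [k] in both environments ([mɛbikɛ], [mɛbik]), so there is no rule changing /k/ to [tʃ] before the DIM suffix.
The alternation reflects depalatalization: palato-alveolar /tʃ/ becomes [k] when no front vowel follows. /tʃ/ is underlying.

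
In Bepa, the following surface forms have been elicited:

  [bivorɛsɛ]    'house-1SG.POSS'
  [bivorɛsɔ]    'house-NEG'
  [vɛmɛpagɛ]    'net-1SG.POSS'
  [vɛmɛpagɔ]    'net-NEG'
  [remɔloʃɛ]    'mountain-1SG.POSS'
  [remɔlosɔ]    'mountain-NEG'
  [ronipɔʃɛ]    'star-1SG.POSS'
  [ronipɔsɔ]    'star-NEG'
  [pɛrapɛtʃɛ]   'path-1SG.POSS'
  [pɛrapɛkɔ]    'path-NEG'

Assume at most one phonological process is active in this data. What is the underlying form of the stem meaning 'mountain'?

'mountain' shows [ʃ] ~ [s] at the end of the stem ([remɔloʃɛ] vs [remɔlosɔ]).
If /s/ were underlying and a rule turned it into [ʃ] before the 1SG.POSS suffix, 'house' would also alternate; but it has [s] in both [bivorɛsɛ] and [bivorɛsɔ].
The underlying segment must be /ʃ/; palato-alveolar /tʃ/ and /ʃ/ become [k] and [s] when no front vowel follows, yielding [s] there.

/remɔloʃ/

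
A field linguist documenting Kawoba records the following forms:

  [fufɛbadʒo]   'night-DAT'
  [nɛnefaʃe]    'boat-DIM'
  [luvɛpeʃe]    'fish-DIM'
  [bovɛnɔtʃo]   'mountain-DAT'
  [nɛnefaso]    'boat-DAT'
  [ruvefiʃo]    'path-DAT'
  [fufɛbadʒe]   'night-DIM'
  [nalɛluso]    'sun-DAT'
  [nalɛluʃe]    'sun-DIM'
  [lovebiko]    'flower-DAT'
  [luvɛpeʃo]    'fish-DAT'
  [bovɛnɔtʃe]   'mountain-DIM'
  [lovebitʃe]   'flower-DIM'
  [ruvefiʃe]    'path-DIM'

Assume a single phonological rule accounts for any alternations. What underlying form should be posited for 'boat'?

/nɛnefas/

'boat' shows [s] ~ [ʃ] at the end of the stem ([nɛnefaso] vs [nɛnefaʃe]).
Compare 'fish', with invariant [ʃ] in [luvɛpeʃo] and [luvɛpeʃe]: an analysis with underlying /ʃ/ and a rule producing [s] before the DAT suffix would wrongly predict alternation here too.
The alternation reflects palatalization before a front vowel: /k/ and /s/ become palato-alveolar [tʃ] and [ʃ] before a front vowel. /s/ is underlying.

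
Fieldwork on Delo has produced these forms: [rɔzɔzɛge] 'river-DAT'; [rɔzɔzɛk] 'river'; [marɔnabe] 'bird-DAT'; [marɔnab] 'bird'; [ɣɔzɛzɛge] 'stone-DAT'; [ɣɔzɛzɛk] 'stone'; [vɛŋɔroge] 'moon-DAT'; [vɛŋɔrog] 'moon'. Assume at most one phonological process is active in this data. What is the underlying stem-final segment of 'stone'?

/k/

In [ɣɔzɛzɛge] and [ɣɔzɛzɛk] the final segment of 'stone' alternates: [g] ~ [k].
But 'moon' keeps [g] in both environments ([vɛŋɔroge], [vɛŋɔrog]), so there is no rule changing /g/ to [k] in isolation.
Therefore /k/ is basic and [g] is derived by intervocalic voicing (voiceless stops become voiced between vowels).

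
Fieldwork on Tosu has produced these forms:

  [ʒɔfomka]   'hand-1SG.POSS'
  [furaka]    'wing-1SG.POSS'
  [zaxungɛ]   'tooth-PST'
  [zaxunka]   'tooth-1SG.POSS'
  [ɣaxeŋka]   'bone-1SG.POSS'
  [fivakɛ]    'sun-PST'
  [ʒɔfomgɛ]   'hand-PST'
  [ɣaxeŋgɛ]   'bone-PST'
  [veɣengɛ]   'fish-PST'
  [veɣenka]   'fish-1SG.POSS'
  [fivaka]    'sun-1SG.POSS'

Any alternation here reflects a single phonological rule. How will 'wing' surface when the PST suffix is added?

The PST suffix surfaces as [-gɛ] and [-kɛ], depending on the final segment of the stem.
By contrast the 1SG.POSS suffix keeps its initial [k] throughout — that segment must be underlying.
So the underlying form is /-gɛ/, and voiced stops become voiceless after a vowel.
After 'wing', which ends in a vowel, the suffix surfaces as [-kɛ], giving [furakɛ].

[furakɛ]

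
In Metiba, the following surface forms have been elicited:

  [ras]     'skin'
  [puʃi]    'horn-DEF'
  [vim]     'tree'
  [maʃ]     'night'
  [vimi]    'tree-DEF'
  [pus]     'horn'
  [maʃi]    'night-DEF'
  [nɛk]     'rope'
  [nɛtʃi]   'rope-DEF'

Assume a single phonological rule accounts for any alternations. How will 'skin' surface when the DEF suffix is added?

'horn' shows [ʃ] ~ [s] at the end of the stem ([puʃi] vs [pus]).
But 'night' keeps [ʃ] in both environments ([maʃi], [maʃ]), so there is no rule changing /ʃ/ to [s] in isolation.
So /s/ is underlying, and a rule of palatalization before a front vowel — /k/ and /s/ become palato-alveolar [tʃ] and [ʃ] before a front vowel — gives [ʃ].
From [ras] the stem 'skin' is /ras/; before a front vowel this yields [raʃi].

[raʃi]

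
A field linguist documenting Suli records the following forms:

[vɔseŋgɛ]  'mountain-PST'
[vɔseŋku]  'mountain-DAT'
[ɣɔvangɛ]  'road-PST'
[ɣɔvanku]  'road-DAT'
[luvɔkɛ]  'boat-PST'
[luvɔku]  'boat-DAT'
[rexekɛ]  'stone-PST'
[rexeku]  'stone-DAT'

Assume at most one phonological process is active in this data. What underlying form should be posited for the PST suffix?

/-gɛ/

The PST morpheme has two allomorphs, [-gɛ] and [-kɛ].
The DAT suffix, which begins with [k], is invariant after every stem; so [k] is not altered by any rule here.
The PST suffix is therefore /-gɛ/ underlyingly, with post-vocalic devoicing: voiced stops become voiceless after a vowel.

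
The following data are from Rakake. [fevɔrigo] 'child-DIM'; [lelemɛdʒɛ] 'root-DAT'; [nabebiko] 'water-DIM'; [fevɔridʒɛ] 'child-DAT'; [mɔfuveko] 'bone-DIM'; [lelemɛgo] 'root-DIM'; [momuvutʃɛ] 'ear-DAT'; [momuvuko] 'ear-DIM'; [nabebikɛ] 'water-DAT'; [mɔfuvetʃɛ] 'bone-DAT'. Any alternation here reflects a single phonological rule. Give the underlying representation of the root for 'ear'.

'ear' shows [tʃ] ~ [k] at the end of the stem ([momuvutʃɛ] vs [momuvuko]).
The stem 'water' ([nabebikɛ], [nabebiko]) shows [k] unchanged in both environments, so [k] cannot be basic with [tʃ] derived before the DAT suffix.
The alternation reflects depalatalization: palato-alveolar /tʃ/ and /dʒ/ become [k] and [g] when no front vowel follows. /tʃ/ is underlying.

/momuvutʃ/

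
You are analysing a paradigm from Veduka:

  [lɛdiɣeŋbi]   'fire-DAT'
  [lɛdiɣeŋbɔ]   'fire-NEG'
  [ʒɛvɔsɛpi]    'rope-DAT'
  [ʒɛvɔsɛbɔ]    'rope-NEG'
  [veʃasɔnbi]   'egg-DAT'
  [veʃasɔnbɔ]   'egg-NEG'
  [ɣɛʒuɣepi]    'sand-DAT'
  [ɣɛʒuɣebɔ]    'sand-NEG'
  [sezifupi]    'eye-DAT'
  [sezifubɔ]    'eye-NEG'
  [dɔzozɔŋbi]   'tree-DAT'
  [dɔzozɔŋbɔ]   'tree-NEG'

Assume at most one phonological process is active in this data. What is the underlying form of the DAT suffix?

/-pi/

The DAT morpheme has two allomorphs, [-bi] and [-pi].
By contrast the NEG suffix keeps its initial [b] throughout — that segment must be underlying.
The DAT suffix is therefore /-pi/ underlyingly, with post-nasal voicing: voiceless stops become voiced after a nasal.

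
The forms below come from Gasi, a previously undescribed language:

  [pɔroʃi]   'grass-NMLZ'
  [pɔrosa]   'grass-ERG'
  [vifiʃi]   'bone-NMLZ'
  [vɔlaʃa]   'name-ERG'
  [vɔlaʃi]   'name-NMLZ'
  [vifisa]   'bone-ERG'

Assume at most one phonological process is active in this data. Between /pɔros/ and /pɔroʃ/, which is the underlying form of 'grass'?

'grass' shows [ʃ] ~ [s] at the end of the stem ([pɔroʃi] vs [pɔrosa]).
Compare 'name', with invariant [ʃ] in [vɔlaʃi] and [vɔlaʃa]: an analysis with underlying /ʃ/ and a rule producing [s] before the ERG suffix would wrongly predict alternation here too.
The underlying segment must be /s/; /s/ becomes palato-alveolar [ʃ] before a front vowel, yielding [ʃ] there.

/pɔros/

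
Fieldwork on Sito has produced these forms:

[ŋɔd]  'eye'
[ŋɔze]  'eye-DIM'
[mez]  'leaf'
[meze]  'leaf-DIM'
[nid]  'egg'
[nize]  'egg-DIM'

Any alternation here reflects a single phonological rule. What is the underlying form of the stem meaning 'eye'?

The root 'eye' surfaces as [ŋɔd] and [ŋɔze], with a stem-final [d] ~ [z] alternation.
If /z/ were underlying and a rule turned it into [d] in isolation, 'leaf' would also alternate; but it has [z] in both [mez] and [meze].
The underlying segment must be /d/; voiced stops become fricatives between vowels, yielding [z] there.

/ŋɔd/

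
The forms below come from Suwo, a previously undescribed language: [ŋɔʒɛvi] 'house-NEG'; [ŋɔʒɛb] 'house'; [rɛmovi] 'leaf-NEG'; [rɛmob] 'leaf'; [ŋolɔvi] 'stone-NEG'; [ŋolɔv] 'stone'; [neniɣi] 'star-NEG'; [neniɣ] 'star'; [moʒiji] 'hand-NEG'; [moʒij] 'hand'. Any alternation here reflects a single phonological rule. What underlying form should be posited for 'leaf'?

/rɛmob/

The stem for 'leaf' ends in [v] in [rɛmovi] but [b] in [rɛmob].
But 'stone' keeps [v] in both environments ([ŋolɔvi], [ŋolɔv]), so there is no rule changing /v/ to [b] in isolation.
The underlying segment must be /b/; voiced stops become fricatives between vowels, yielding [v] there.
So 'leaf' = /rɛmob/.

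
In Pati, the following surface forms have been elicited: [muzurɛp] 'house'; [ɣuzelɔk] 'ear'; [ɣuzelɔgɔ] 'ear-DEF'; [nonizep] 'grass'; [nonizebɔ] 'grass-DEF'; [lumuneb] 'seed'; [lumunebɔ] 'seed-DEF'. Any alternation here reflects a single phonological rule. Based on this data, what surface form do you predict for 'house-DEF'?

The stem for 'grass' ends in [p] in [nonizep] but [b] in [nonizebɔ].
If /b/ were underlying and a rule turned it into [p] in isolation, 'seed' would also alternate; but it has [b] in both [lumuneb] and [lumunebɔ].
The alternation reflects intervocalic voicing: voiceless stops become voiced between vowels. /p/ is underlying.
The one attested form of 'house', [muzurɛp], shows underlying /muzurɛp/. Applying the same rule between vowels gives [muzurɛbɔ].

[muzurɛbɔ]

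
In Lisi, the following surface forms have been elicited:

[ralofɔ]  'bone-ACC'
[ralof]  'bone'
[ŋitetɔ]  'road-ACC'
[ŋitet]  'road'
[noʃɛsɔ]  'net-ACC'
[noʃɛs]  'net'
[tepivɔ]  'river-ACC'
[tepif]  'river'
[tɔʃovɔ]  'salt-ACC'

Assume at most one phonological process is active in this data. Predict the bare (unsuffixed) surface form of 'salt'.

[tɔʃof]

The stem for 'river' ends in [v] in [tepivɔ] but [f] in [tepif].
But 'bone' keeps [f] in both environments ([ralofɔ], [ralof]), so there is no rule changing /f/ to [v] before the ACC suffix.
The underlying segment must be /v/; voiced obstruents become voiceless word-finally, yielding [f] there.
The one attested form of 'salt', [tɔʃovɔ], shows underlying /tɔʃov/. Applying the same rule word-finally gives [tɔʃof].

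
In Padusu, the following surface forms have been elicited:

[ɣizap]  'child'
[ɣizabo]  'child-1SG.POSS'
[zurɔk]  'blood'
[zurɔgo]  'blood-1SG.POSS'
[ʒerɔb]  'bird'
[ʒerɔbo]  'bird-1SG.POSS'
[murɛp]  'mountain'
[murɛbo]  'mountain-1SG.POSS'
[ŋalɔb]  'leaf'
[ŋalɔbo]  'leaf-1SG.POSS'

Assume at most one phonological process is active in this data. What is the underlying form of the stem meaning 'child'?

'child' shows [p] ~ [b] at the end of the stem ([ɣizap] vs [ɣizabo]).
If /b/ were underlying and a rule turned it into [p] in isolation, 'leaf' would also alternate; but it has [b] in both [ŋalɔb] and [ŋalɔbo].
Therefore /p/ is basic and [b] is derived by intervocalic voicing (voiceless stops become voiced between vowels).

/ɣizap/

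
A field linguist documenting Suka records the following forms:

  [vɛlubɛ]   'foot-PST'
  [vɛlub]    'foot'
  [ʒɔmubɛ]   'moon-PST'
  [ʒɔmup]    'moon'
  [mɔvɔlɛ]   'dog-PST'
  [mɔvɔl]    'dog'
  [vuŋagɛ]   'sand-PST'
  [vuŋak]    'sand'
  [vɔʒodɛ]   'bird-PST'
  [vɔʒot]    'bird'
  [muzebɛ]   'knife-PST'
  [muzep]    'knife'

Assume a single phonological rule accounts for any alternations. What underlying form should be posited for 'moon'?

/ʒɔmup/

The stem for 'moon' ends in [b] in [ʒɔmubɛ] but [p] in [ʒɔmup].
The stem 'foot' ([vɛlubɛ], [vɛlub]) shows [b] unchanged in both environments, so [b] cannot be basic with [p] derived in isolation.
So /p/ is underlying, and a rule of intervocalic voicing — voiceless stops become voiced between vowels — gives [b].
So 'moon' = /ʒɔmup/.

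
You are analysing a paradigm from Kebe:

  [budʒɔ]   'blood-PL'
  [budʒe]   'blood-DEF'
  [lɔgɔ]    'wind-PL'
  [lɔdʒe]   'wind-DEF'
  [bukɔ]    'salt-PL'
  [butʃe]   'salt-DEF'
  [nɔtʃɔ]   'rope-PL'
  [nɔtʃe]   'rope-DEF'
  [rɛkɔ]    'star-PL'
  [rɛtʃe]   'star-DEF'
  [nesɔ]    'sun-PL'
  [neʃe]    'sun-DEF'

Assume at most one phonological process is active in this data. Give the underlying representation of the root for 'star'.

/rɛk/

The root 'star' surfaces as [rɛkɔ] and [rɛtʃe], with a stem-final [k] ~ [tʃ] alternation.
If /tʃ/ were underlying and a rule turned it into [k] before the PL suffix, 'rope' would also alternate; but it has [tʃ] in both [nɔtʃɔ] and [nɔtʃe].
Therefore /k/ is basic and [tʃ] is derived by palatalization before a front vowel (/k/, /g/ and /s/ become palato-alveolar [tʃ], [dʒ] and [ʃ] before a front vowel).
Hence 'star' is /rɛk/ underlyingly.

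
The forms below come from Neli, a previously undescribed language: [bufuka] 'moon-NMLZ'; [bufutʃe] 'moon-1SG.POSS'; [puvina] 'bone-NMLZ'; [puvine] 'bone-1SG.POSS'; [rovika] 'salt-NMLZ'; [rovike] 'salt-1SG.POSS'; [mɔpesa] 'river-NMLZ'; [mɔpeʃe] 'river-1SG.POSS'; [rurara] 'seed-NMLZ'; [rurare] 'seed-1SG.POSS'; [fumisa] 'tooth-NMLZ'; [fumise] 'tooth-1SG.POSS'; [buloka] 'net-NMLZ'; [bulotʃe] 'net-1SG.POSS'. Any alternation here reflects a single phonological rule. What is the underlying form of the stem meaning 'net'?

/bulotʃ/

The root 'net' surfaces as [buloka] and [bulotʃe], with a stem-final [k] ~ [tʃ] alternation.
If /k/ were underlying and a rule turned it into [tʃ] before the 1SG.POSS suffix, 'salt' would also alternate; but it has [k] in both [rovika] and [rovike].
The underlying segment must be /tʃ/; palato-alveolar /tʃ/ and /ʃ/ become [k] and [s] when no front vowel follows, yielding [k] there.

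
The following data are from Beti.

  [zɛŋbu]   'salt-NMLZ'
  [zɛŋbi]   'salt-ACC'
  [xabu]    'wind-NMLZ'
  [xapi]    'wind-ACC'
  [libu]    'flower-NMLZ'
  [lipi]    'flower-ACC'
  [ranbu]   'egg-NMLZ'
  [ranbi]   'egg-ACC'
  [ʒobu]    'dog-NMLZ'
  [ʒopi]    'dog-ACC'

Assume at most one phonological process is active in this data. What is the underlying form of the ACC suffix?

The ACC suffix surfaces as [-bi] and [-pi], depending on the final segment of the stem.
By contrast the NMLZ suffix keeps its initial [b] throughout — that segment must be underlying.
The ACC suffix is therefore /-pi/ underlyingly, with post-nasal voicing: voiceless stops become voiced after a nasal.

/-pi/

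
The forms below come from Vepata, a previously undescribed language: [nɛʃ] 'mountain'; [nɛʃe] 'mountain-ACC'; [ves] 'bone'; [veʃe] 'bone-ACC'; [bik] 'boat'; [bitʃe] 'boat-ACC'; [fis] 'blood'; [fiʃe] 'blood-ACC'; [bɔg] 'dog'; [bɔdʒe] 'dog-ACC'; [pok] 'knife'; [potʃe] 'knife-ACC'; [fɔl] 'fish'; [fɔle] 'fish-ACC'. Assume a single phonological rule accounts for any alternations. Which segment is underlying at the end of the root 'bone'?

/s/

The stem for 'bone' ends in [s] in [ves] but [ʃ] in [veʃe].
Compare 'mountain', with invariant [ʃ] in [nɛʃ] and [nɛʃe]: an analysis with underlying /ʃ/ and a rule producing [s] in isolation would wrongly predict alternation here too.
Therefore /s/ is basic and [ʃ] is derived by palatalization before a front vowel (/k/, /g/ and /s/ become palato-alveolar [tʃ], [dʒ] and [ʃ] before a front vowel).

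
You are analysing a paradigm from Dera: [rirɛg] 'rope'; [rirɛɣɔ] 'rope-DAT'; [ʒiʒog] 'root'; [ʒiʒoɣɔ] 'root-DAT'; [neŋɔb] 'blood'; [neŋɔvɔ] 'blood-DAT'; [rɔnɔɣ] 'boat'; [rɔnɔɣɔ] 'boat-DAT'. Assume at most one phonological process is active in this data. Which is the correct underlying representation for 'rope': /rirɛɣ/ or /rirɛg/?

/rirɛg/

The root 'rope' surfaces as [rirɛg] and [rirɛɣɔ], with a stem-final [g] ~ [ɣ] alternation.
If /ɣ/ were underlying and a rule turned it into [g] in isolation, 'boat' would also alternate; but it has [ɣ] in both [rɔnɔɣ] and [rɔnɔɣɔ].
So /g/ is underlying, and a rule of intervocalic spirantization — voiced stops become fricatives between vowels — gives [ɣ].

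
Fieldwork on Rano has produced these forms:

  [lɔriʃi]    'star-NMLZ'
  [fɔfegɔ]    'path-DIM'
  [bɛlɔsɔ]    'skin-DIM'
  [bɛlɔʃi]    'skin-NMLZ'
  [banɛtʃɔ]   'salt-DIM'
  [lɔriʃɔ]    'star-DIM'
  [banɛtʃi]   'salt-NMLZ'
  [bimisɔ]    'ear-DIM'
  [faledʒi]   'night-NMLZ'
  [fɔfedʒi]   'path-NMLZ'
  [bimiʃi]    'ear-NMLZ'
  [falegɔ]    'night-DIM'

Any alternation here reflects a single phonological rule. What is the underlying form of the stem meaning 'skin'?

/bɛlɔs/

In [bɛlɔsɔ] and [bɛlɔʃi] the final segment of 'skin' alternates: [s] ~ [ʃ].
Compare 'star', with invariant [ʃ] in [lɔriʃɔ] and [lɔriʃi]: an analysis with underlying /ʃ/ and a rule producing [s] before the DIM suffix would wrongly predict alternation here too.
So /s/ is underlying, and a rule of palatalization before a front vowel — /g/ and /s/ become palato-alveolar [dʒ] and [ʃ] before a front vowel — gives [ʃ].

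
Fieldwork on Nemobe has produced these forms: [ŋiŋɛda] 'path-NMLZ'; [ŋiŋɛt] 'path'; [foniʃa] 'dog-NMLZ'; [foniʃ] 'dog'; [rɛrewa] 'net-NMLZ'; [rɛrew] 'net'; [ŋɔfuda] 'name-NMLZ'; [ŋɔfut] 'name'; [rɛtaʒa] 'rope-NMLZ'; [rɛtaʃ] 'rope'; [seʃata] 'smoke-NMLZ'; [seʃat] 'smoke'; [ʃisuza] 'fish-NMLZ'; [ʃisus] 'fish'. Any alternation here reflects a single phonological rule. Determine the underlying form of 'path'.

/ŋiŋɛd/

In [ŋiŋɛda] and [ŋiŋɛt] the final segment of 'path' alternates: [d] ~ [t].
If /t/ were underlying and a rule turned it into [d] before the NMLZ suffix, 'smoke' would also alternate; but it has [t] in both [seʃata] and [seʃat].
Therefore /d/ is basic and [t] is derived by word-final obstruent devoicing (voiced obstruents become voiceless word-finally).
So 'path' = /ŋiŋɛd/.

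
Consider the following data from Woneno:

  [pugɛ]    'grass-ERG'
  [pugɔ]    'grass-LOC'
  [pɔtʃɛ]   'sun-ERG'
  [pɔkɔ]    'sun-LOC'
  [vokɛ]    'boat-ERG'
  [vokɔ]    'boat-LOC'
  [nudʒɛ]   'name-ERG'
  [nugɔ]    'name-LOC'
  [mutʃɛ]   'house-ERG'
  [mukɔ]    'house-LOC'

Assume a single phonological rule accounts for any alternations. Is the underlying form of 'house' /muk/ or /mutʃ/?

/mutʃ/

'house' shows [tʃ] ~ [k] at the end of the stem ([mutʃɛ] vs [mukɔ]).
The stem 'boat' ([vokɛ], [vokɔ]) shows [k] unchanged in both environments, so [k] cannot be basic with [tʃ] derived before the ERG suffix.
The underlying segment must be /tʃ/; palato-alveolar /tʃ/ and /dʒ/ become [k] and [g] when no front vowel follows, yielding [k] there.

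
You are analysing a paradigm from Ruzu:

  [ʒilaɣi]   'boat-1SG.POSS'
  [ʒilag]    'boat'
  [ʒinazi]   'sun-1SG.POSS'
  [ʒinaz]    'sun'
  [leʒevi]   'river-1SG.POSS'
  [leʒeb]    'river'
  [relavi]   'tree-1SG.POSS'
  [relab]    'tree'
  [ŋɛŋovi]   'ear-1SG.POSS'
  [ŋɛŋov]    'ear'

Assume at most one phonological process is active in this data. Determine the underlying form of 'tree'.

The root 'tree' surfaces as [relavi] and [relab], with a stem-final [v] ~ [b] alternation.
The stem 'ear' ([ŋɛŋovi], [ŋɛŋov]) shows [v] unchanged in both environments, so [v] cannot be basic with [b] derived in isolation.
The alternation reflects intervocalic spirantization: voiced stops become fricatives between vowels. /b/ is underlying.
So 'tree' = /relab/.

/relab/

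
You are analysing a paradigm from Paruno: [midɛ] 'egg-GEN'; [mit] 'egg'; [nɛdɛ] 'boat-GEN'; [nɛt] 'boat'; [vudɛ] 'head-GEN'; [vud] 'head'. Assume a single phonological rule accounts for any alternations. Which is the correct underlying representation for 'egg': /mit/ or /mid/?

/mit/

The stem for 'egg' ends in [d] in [midɛ] but [t] in [mit].
Compare 'head', with invariant [d] in [vudɛ] and [vud]: an analysis with underlying /d/ and a rule producing [t] in isolation would wrongly predict alternation here too.
The underlying segment must be /t/; voiceless stops become voiced between vowels, yielding [d] there.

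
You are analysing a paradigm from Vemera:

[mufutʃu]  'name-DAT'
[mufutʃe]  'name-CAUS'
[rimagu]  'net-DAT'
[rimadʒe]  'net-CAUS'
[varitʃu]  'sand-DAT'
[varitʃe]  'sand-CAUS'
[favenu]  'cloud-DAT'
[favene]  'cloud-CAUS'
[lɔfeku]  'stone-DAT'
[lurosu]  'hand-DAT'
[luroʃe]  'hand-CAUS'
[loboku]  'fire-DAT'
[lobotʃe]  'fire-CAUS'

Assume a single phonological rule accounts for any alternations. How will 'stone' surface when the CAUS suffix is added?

[lɔfetʃe]

The root 'fire' surfaces as [loboku] and [lobotʃe], with a stem-final [k] ~ [tʃ] alternation.
Compare 'name', with invariant [tʃ] in [mufutʃu] and [mufutʃe]: an analysis with underlying /tʃ/ and a rule producing [k] before the DAT suffix would wrongly predict alternation here too.
So /k/ is underlying, and a rule of palatalization before a front vowel — /k/, /g/ and /s/ become palato-alveolar [tʃ], [dʒ] and [ʃ] before a front vowel — gives [tʃ].
The one attested form of 'stone', [lɔfeku], shows underlying /lɔfek/. Applying the same rule before a front vowel gives [lɔfetʃe].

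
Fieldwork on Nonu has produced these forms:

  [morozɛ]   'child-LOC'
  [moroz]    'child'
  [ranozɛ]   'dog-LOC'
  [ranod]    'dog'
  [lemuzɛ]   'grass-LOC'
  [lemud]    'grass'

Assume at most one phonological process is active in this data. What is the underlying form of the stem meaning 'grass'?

/lemud/

In [lemuzɛ] and [lemud] the final segment of 'grass' alternates: [z] ~ [d].
Compare 'child', with invariant [z] in [morozɛ] and [moroz]: an analysis with underlying /z/ and a rule producing [d] in isolation would wrongly predict alternation here too.
So /d/ is underlying, and a rule of intervocalic spirantization — voiced stops become fricatives between vowels — gives [z].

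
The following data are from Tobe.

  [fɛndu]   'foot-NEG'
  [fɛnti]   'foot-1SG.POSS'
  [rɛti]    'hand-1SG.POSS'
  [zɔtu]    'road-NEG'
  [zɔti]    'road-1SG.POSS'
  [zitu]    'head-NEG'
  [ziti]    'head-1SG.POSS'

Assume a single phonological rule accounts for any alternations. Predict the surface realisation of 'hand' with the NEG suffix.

[rɛtu]

The NEG morpheme has two allomorphs, [-du] and [-tu].
By contrast the 1SG.POSS suffix keeps its initial [t] throughout — that segment must be underlying.
The NEG suffix is therefore /-du/ underlyingly, with post-vocalic devoicing: voiced stops become voiceless after a vowel.
After 'hand', which ends in a vowel, the suffix surfaces as [-tu], giving [rɛtu].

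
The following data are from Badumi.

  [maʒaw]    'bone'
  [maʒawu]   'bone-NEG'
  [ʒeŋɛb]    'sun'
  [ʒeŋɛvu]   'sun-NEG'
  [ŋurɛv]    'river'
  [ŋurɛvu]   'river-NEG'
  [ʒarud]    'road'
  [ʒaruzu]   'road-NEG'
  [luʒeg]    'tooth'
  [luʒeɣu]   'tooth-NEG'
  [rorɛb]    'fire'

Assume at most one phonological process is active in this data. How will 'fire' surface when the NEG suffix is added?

The stem for 'sun' ends in [b] in [ʒeŋɛb] but [v] in [ʒeŋɛvu].
The stem 'river' ([ŋurɛv], [ŋurɛvu]) shows [v] unchanged in both environments, so [v] cannot be basic with [b] derived in isolation.
So /b/ is underlying, and a rule of intervocalic spirantization — voiced stops become fricatives between vowels — gives [v].
From [rorɛb] the stem 'fire' is /rorɛb/; between vowels this yields [rorɛvu].

[rorɛvu]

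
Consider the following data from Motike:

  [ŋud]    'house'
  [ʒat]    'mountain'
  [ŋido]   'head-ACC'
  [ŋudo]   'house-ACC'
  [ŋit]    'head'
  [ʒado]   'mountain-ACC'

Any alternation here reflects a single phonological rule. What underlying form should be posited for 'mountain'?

/ʒat/

'mountain' shows [t] ~ [d] at the end of the stem ([ʒat] vs [ʒado]).
The stem 'house' ([ŋud], [ŋudo]) shows [d] unchanged in both environments, so [d] cannot be basic with [t] derived in isolation.
Therefore /t/ is basic and [d] is derived by intervocalic voicing (voiceless stops become voiced between vowels).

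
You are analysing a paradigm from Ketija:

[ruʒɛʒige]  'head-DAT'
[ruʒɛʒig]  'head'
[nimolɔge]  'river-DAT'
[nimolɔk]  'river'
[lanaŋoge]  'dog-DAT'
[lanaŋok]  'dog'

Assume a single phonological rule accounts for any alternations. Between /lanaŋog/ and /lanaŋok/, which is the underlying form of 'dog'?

'dog' shows [g] ~ [k] at the end of the stem ([lanaŋoge] vs [lanaŋok]).
The stem 'head' ([ruʒɛʒige], [ruʒɛʒig]) shows [g] unchanged in both environments, so [g] cannot be basic with [k] derived in isolation.
So /k/ is underlying, and a rule of intervocalic voicing — voiceless stops become voiced between vowels — gives [g].

/lanaŋok/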